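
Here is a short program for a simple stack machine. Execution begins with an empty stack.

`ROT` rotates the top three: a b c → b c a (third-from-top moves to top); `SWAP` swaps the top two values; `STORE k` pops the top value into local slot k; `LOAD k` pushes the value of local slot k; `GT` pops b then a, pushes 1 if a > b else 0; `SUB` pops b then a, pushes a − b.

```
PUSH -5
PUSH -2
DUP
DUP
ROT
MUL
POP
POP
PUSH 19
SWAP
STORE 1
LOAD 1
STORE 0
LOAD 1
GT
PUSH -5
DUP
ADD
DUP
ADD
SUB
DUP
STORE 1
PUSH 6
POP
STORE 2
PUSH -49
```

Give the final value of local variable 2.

21

PUSH -5  -> -5
PUSH -2  -> -5 -2
DUP      -> -5 -2 -2
DUP      -> -5 -2 -2 -2
ROT      -> -5 -2 -2 -2
MUL      -> -5 -2 4
POP      -> -5 -2
POP      -> -5
PUSH 19  -> -5 19
SWAP     -> 19 -5
STORE 1  -> 19
LOAD 1   -> 19 -5
STORE 0  -> 19
LOAD 1   -> 19 -5
GT       -> 1
PUSH -5  -> 1 -5
DUP      -> 1 -5 -5
ADD      -> 1 -10
DUP      -> 1 -10 -10
ADD      -> 1 -20
SUB      -> 21
DUP      -> 21 21
STORE 1  -> 21
PUSH 6   -> 21 6
POP      -> 21
STORE 2  -> (empty)
PUSH -49 -> -49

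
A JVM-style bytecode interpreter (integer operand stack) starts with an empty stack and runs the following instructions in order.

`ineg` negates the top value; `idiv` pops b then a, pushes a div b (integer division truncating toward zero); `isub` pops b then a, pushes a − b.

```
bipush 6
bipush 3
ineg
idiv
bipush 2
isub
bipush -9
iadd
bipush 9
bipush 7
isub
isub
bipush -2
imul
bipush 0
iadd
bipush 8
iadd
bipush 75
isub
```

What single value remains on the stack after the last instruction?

bipush 6  -> [6]
bipush 3  -> [6, 3]
ineg      -> [6, -3]
idiv      -> [-2]
bipush 2  -> [-2, 2]
isub      -> [-4]
bipush -9 -> [-4, -9]
iadd      -> [-13]
bipush 9  -> [-13, 9]
bipush 7  -> [-13, 9, 7]
isub      -> [-13, 2]
isub      -> [-15]
bipush -2 -> [-15, -2]
imul      -> [30]
bipush 0  -> [30, 0]
iadd      -> [30]
bipush 8  -> [30, 8]
iadd      -> [38]
bipush 75 -> [38, 75]
isub      -> [-37]

-37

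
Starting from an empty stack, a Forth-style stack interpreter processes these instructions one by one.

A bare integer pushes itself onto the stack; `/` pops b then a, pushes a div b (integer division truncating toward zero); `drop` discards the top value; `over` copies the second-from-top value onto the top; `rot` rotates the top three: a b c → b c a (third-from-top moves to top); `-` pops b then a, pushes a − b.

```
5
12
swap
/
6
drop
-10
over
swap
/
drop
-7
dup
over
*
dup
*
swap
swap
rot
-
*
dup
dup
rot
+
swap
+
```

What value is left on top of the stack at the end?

-50379

5    -> 5
12   -> 5 12
swap -> 12 5
/    -> 2
6    -> 2 6
drop -> 2
-10  -> 2 -10
over -> 2 -10 2
swap -> 2 2 -10
/    -> 2 0
drop -> 2
-7   -> 2 -7
dup  -> 2 -7 -7
over -> 2 -7 -7 -7
*    -> 2 -7 49
dup  -> 2 -7 49 49
*    -> 2 -7 2401
swap -> 2 2401 -7
swap -> 2 -7 2401
rot  -> -7 2401 2
-    -> -7 2399
*    -> -16793
dup  -> -16793 -16793
dup  -> -16793 -16793 -16793
rot  -> -16793 -16793 -16793
+    -> -16793 -33586
swap -> -33586 -16793
+    -> -50379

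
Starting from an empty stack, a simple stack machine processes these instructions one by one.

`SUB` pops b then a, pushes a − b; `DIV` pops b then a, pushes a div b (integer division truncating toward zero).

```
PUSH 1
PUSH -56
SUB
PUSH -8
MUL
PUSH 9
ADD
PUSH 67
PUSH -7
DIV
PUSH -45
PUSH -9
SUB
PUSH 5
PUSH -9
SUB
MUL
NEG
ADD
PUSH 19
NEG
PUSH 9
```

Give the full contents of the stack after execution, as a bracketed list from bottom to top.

[-447, 495, -19, 9]

PUSH 1   : 1
PUSH -56 : 1 -56
SUB      : 57
PUSH -8  : 57 -8
MUL      : -456
PUSH 9   : -456 9
ADD      : -447
PUSH 67  : -447 67
PUSH -7  : -447 67 -7
DIV      : -447 -9
PUSH -45 : -447 -9 -45
PUSH -9  : -447 -9 -45 -9
SUB      : -447 -9 -36
PUSH 5   : -447 -9 -36 5
PUSH -9  : -447 -9 -36 5 -9
SUB      : -447 -9 -36 14
MUL      : -447 -9 -504
NEG      : -447 -9 504
ADD      : -447 495
PUSH 19  : -447 495 19
NEG      : -447 495 -19
PUSH 9   : -447 495 -19 9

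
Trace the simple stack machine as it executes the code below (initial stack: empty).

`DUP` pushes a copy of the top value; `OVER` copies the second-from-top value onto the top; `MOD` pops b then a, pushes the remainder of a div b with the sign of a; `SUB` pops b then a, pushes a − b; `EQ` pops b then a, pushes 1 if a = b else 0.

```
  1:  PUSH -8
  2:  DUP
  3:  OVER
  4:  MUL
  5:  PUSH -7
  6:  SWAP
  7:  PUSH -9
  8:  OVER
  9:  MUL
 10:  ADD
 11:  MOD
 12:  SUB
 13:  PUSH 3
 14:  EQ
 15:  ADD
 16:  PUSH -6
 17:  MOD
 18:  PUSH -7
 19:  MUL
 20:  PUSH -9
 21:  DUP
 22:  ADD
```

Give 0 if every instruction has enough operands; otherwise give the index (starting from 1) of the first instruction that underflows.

15

PUSH -8 -> -8
DUP     -> -8 -8
OVER    -> -8 -8 -8
MUL     -> -8 64
PUSH -7 -> -8 64 -7
SWAP    -> -8 -7 64
PUSH -9 -> -8 -7 64 -9
OVER    -> -8 -7 64 -9 64
MUL     -> -8 -7 64 -576
ADD     -> -8 -7 -512
MOD     -> -8 -7
SUB     -> -1
PUSH 3  -> -1 3
EQ      -> 0
ADD  — needs 2 operands, stack has 1 → underflow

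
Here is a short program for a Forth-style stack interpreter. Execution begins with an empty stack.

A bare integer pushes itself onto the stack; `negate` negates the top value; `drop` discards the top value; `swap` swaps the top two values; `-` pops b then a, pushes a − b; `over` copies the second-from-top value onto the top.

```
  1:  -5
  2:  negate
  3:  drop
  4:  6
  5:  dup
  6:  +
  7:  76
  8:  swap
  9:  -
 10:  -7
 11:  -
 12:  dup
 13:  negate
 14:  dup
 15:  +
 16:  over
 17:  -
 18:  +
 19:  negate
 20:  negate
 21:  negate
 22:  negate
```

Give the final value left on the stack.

-142

-5     : [-5]
negate : [5]
drop   : []
6      : [6]
dup    : [6, 6]
+      : [12]
76     : [12, 76]
swap   : [76, 12]
-      : [64]
-7     : [64, -7]
-      : [71]
dup    : [71, 71]
negate : [71, -71]
dup    : [71, -71, -71]
+      : [71, -142]
over   : [71, -142, 71]
-      : [71, -213]
+      : [-142]
negate : [142]
negate : [-142]
negate : [142]
negate : [-142]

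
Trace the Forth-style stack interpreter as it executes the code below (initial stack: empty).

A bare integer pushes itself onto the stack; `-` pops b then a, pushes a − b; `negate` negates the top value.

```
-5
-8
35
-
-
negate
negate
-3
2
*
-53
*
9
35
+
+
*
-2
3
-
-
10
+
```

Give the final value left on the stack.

13771

-5     : -5
-8     : -5 -8
35     : -5 -8 35
-      : -5 -43
-      : 38
negate : -38
negate : 38
-3     : 38 -3
2      : 38 -3 2
*      : 38 -6
-53    : 38 -6 -53
*      : 38 318
9      : 38 318 9
35     : 38 318 9 35
+      : 38 318 44
+      : 38 362
*      : 13756
-2     : 13756 -2
3      : 13756 -2 3
-      : 13756 -5
-      : 13761
10     : 13761 10
+      : 13771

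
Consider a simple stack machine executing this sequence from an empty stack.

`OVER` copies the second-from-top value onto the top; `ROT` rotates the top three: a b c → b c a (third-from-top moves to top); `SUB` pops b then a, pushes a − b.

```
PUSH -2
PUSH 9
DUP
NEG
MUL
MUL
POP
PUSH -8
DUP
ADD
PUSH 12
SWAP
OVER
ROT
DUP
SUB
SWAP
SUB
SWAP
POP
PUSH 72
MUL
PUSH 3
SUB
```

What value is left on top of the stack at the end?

-867

PUSH -2  -2
PUSH 9   -2 9
DUP      -2 9 9
NEG      -2 9 -9
MUL      -2 -81
MUL      162
POP      (empty)
PUSH -8  -8
DUP      -8 -8
ADD      -16
PUSH 12  -16 12
SWAP     12 -16
OVER     12 -16 12
ROT      -16 12 12
DUP      -16 12 12 12
SUB      -16 12 0
SWAP     -16 0 12
SUB      -16 -12
SWAP     -12 -16
POP      -12
PUSH 72  -12 72
MUL      -864
PUSH 3   -864 3
SUB      -867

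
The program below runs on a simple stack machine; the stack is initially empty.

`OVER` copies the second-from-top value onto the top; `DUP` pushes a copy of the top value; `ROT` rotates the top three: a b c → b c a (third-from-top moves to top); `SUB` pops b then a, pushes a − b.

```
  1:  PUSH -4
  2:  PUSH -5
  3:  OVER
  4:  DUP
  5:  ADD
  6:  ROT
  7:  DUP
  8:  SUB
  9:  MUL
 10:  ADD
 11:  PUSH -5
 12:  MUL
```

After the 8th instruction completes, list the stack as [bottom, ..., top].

PUSH -4 → -4
PUSH -5 → -4 -5
OVER    → -4 -5 -4
DUP     → -4 -5 -4 -4
ADD     → -4 -5 -8
ROT     → -5 -8 -4
DUP     → -5 -8 -4 -4
SUB     → -5 -8 0

[-5, -8, 0]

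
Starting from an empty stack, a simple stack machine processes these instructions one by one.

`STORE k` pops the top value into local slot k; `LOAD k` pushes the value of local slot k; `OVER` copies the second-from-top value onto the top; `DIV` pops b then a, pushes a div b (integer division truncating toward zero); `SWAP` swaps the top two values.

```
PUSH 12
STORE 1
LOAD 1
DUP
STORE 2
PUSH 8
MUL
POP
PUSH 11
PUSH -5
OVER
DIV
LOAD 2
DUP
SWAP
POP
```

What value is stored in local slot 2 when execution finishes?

PUSH 12 → [12]
STORE 1 → []
LOAD 1  → [12]
DUP     → [12, 12]
STORE 2 → [12]
PUSH 8  → [12, 8]
MUL     → [96]
POP     → []
PUSH 11 → [11]
PUSH -5 → [11, -5]
OVER    → [11, -5, 11]
DIV     → [11, 0]
LOAD 2  → [11, 0, 12]
DUP     → [11, 0, 12, 12]
SWAP    → [11, 0, 12, 12]
POP     → [11, 0, 12]

12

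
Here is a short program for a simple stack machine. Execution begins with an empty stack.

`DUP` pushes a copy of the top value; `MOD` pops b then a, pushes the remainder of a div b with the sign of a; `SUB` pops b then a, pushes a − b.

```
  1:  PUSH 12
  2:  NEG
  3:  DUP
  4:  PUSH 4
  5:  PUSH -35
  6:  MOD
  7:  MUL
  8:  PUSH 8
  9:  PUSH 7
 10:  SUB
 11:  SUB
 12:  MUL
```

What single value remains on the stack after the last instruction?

588

PUSH 12  -> 12
NEG      -> -12
DUP      -> -12 -12
PUSH 4   -> -12 -12 4
PUSH -35 -> -12 -12 4 -35
MOD      -> -12 -12 4
MUL      -> -12 -48
PUSH 8   -> -12 -48 8
PUSH 7   -> -12 -48 8 7
SUB      -> -12 -48 1
SUB      -> -12 -49
MUL      -> 588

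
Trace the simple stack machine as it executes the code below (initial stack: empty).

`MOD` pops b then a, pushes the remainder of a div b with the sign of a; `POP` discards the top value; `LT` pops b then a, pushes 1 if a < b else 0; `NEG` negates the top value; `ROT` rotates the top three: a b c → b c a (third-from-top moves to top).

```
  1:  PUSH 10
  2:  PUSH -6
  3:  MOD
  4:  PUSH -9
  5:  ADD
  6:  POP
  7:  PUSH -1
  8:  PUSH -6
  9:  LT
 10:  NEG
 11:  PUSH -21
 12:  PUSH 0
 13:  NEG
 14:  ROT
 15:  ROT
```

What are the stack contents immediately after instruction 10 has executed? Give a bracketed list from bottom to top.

[0]

PUSH 10 : 10
PUSH -6 : 10 -6
MOD     : 4
PUSH -9 : 4 -9
ADD     : -5
POP     : (empty)
PUSH -1 : -1
PUSH -6 : -1 -6
LT      : 0
NEG     : 0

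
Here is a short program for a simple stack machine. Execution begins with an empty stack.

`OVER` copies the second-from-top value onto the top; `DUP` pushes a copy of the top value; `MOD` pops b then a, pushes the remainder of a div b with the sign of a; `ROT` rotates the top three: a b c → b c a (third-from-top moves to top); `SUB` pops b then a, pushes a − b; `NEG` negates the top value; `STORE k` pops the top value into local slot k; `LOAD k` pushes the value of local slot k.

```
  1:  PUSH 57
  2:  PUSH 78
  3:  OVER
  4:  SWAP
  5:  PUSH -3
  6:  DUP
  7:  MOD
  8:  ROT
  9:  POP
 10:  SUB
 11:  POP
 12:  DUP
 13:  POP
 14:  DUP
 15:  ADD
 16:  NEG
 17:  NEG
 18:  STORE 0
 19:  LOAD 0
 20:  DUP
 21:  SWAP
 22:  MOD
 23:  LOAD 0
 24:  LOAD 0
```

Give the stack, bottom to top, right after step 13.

PUSH 57 : [57]
PUSH 78 : [57, 78]
OVER    : [57, 78, 57]
SWAP    : [57, 57, 78]
PUSH -3 : [57, 57, 78, -3]
DUP     : [57, 57, 78, -3, -3]
MOD     : [57, 57, 78, 0]
ROT     : [57, 78, 0, 57]
POP     : [57, 78, 0]
SUB     : [57, 78]
POP     : [57]
DUP     : [57, 57]
POP     : [57]

[57]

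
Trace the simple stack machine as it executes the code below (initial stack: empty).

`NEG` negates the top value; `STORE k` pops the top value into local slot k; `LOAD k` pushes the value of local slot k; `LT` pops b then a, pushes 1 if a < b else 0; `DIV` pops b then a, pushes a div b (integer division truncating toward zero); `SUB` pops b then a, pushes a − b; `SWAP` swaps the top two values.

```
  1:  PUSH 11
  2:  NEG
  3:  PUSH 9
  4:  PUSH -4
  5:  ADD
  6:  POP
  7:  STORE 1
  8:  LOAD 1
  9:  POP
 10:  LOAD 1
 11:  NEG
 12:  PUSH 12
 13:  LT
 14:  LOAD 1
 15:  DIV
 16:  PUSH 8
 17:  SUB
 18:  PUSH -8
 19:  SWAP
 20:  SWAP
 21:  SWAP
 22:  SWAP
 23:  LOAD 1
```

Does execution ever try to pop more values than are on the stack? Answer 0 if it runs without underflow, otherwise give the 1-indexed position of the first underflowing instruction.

0

PUSH 11 → [11]
NEG     → [-11]
PUSH 9  → [-11, 9]
PUSH -4 → [-11, 9, -4]
ADD     → [-11, 5]
POP     → [-11]
STORE 1 → []
LOAD 1  → [-11]
POP     → []
LOAD 1  → [-11]
NEG     → [11]
PUSH 12 → [11, 12]
LT      → [1]
LOAD 1  → [1, -11]
DIV     → [0]
PUSH 8  → [0, 8]
SUB     → [-8]
PUSH -8 → [-8, -8]
SWAP    → [-8, -8]
SWAP    → [-8, -8]
SWAP    → [-8, -8]
SWAP    → [-8, -8]
LOAD 1  → [-8, -8, -11]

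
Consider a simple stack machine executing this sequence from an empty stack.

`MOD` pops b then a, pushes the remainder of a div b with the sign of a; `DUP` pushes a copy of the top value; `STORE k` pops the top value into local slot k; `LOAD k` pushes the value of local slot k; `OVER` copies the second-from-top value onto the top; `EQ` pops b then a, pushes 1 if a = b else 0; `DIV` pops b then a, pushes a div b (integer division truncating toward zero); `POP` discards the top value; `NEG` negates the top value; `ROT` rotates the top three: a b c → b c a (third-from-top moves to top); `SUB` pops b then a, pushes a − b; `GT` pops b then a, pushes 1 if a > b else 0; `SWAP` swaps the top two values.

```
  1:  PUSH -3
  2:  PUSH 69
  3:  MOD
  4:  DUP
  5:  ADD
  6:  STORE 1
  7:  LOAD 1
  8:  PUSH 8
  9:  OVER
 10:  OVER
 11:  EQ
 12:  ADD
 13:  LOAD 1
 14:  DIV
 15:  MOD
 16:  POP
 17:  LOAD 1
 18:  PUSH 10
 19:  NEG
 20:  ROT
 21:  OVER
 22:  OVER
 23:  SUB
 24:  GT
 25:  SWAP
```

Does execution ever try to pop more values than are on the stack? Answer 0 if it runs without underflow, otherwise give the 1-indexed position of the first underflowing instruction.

PUSH -3 -> -3
PUSH 69 -> -3 69
MOD     -> -3
DUP     -> -3 -3
ADD     -> -6
STORE 1 -> (empty)
LOAD 1  -> -6
PUSH 8  -> -6 8
OVER    -> -6 8 -6
OVER    -> -6 8 -6 8
EQ      -> -6 8 0
ADD     -> -6 8
LOAD 1  -> -6 8 -6
DIV     -> -6 -1
MOD     -> 0
POP     -> (empty)
LOAD 1  -> -6
PUSH 10 -> -6 10
NEG     -> -6 -10
ROT  — needs 3 operands, stack has 2 → underflow

20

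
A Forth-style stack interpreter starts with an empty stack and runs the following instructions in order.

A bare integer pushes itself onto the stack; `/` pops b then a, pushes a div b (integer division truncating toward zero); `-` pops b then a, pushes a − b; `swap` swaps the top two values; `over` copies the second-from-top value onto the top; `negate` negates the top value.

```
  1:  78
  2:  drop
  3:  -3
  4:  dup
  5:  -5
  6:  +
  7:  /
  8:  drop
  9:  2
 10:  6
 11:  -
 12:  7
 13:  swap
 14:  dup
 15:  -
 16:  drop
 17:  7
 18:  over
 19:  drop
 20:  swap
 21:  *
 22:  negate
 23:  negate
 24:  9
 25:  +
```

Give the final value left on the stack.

58

78     -> [78]
drop   -> []
-3     -> [-3]
dup    -> [-3, -3]
-5     -> [-3, -3, -5]
+      -> [-3, -8]
/      -> [0]
drop   -> []
2      -> [2]
6      -> [2, 6]
-      -> [-4]
7      -> [-4, 7]
swap   -> [7, -4]
dup    -> [7, -4, -4]
-      -> [7, 0]
drop   -> [7]
7      -> [7, 7]
over   -> [7, 7, 7]
drop   -> [7, 7]
swap   -> [7, 7]
*      -> [49]
negate -> [-49]
negate -> [49]
9      -> [49, 9]
+      -> [58]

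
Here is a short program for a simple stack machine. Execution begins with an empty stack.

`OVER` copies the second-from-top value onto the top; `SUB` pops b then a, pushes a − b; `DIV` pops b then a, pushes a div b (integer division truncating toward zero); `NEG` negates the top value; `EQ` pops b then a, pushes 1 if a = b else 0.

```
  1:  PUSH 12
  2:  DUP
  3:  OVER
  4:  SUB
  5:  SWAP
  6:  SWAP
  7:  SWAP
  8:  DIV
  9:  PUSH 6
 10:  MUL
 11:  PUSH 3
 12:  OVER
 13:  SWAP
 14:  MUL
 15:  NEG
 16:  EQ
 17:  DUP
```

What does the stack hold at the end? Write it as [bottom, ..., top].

[1, 1]

PUSH 12 : 12
DUP     : 12 12
OVER    : 12 12 12
SUB     : 12 0
SWAP    : 0 12
SWAP    : 12 0
SWAP    : 0 12
DIV     : 0
PUSH 6  : 0 6
MUL     : 0
PUSH 3  : 0 3
OVER    : 0 3 0
SWAP    : 0 0 3
MUL     : 0 0
NEG     : 0 0
EQ      : 1
DUP     : 1 1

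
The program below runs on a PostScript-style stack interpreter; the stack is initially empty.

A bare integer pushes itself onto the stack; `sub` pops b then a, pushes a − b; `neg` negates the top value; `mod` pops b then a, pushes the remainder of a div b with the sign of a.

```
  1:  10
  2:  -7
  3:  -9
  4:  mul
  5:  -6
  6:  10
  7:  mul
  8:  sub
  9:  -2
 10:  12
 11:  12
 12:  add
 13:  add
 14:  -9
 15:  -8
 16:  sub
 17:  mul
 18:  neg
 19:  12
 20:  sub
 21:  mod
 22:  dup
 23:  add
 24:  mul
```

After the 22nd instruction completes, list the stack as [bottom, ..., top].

10   10
-7   10 -7
-9   10 -7 -9
mul  10 63
-6   10 63 -6
10   10 63 -6 10
mul  10 63 -60
sub  10 123
-2   10 123 -2
12   10 123 -2 12
12   10 123 -2 12 12
add  10 123 -2 24
add  10 123 22
-9   10 123 22 -9
-8   10 123 22 -9 -8
sub  10 123 22 -1
mul  10 123 -22
neg  10 123 22
12   10 123 22 12
sub  10 123 10
mod  10 3
dup  10 3 3

[10, 3, 3]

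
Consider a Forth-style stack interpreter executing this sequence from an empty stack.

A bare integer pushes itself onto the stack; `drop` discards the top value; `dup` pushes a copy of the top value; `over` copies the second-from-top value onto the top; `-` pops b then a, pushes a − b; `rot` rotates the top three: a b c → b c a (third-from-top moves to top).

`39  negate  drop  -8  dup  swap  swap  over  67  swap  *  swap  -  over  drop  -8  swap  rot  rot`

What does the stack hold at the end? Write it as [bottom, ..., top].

[-528, -8, -8]

39     -> 39
negate -> -39
drop   -> (empty)
-8     -> -8
dup    -> -8 -8
swap   -> -8 -8
swap   -> -8 -8
over   -> -8 -8 -8
67     -> -8 -8 -8 67
swap   -> -8 -8 67 -8
*      -> -8 -8 -536
swap   -> -8 -536 -8
-      -> -8 -528
over   -> -8 -528 -8
drop   -> -8 -528
-8     -> -8 -528 -8
swap   -> -8 -8 -528
rot    -> -8 -528 -8
rot    -> -528 -8 -8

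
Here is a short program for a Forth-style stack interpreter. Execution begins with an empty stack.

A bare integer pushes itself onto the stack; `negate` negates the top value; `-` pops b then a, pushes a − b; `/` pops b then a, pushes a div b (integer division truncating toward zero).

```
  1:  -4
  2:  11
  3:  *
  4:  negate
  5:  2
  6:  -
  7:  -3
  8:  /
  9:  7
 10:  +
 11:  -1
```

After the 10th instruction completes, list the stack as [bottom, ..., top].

[-7]

-4      -4
11      -4 11
*       -44
negate  44
2       44 2
-       42
-3      42 -3
/       -14
7       -14 7
+       -7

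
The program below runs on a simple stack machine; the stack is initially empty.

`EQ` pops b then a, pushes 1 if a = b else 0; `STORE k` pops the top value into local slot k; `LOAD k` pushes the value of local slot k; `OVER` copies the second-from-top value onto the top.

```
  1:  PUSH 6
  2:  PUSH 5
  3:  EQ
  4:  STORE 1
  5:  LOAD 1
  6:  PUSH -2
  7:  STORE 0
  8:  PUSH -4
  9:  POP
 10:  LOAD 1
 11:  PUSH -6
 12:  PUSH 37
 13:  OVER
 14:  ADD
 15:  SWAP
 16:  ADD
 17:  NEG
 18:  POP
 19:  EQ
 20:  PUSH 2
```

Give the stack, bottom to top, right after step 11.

[0, 0, -6]

PUSH 6  : 6
PUSH 5  : 6 5
EQ      : 0
STORE 1 : (empty)
LOAD 1  : 0
PUSH -2 : 0 -2
STORE 0 : 0
PUSH -4 : 0 -4
POP     : 0
LOAD 1  : 0 0
PUSH -6 : 0 0 -6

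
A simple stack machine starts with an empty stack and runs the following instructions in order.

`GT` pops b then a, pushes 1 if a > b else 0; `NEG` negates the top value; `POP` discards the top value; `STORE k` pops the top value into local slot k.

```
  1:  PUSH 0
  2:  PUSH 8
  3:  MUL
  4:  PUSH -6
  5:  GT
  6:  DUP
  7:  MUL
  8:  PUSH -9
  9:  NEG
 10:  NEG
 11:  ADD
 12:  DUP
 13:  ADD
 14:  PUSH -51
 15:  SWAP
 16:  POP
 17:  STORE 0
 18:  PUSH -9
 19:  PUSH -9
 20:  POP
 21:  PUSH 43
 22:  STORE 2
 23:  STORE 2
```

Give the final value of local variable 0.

-51

PUSH 0   → [0]
PUSH 8   → [0, 8]
MUL      → [0]
PUSH -6  → [0, -6]
GT       → [1]
DUP      → [1, 1]
MUL      → [1]
PUSH -9  → [1, -9]
NEG      → [1, 9]
NEG      → [1, -9]
ADD      → [-8]
DUP      → [-8, -8]
ADD      → [-16]
PUSH -51 → [-16, -51]
SWAP     → [-51, -16]
POP      → [-51]
STORE 0  → []
PUSH -9  → [-9]
PUSH -9  → [-9, -9]
POP      → [-9]
PUSH 43  → [-9, 43]
STORE 2  → [-9]
STORE 2  → []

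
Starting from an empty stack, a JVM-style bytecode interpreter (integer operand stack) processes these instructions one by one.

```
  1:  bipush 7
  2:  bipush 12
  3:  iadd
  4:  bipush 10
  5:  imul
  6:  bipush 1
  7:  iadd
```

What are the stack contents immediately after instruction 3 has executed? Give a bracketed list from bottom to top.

[19]

bipush 7  : [7]
bipush 12 : [7, 12]
iadd      : [19]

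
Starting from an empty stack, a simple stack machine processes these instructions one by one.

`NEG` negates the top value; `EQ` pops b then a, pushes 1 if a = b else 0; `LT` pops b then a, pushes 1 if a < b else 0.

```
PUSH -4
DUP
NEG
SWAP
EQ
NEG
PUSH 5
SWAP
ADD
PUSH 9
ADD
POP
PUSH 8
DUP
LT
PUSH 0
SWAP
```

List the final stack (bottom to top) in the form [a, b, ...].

[0, 0]

PUSH -4 -> [-4]
DUP     -> [-4, -4]
NEG     -> [-4, 4]
SWAP    -> [4, -4]
EQ      -> [0]
NEG     -> [0]
PUSH 5  -> [0, 5]
SWAP    -> [5, 0]
ADD     -> [5]
PUSH 9  -> [5, 9]
ADD     -> [14]
POP     -> []
PUSH 8  -> [8]
DUP     -> [8, 8]
LT      -> [0]
PUSH 0  -> [0, 0]
SWAP    -> [0, 0]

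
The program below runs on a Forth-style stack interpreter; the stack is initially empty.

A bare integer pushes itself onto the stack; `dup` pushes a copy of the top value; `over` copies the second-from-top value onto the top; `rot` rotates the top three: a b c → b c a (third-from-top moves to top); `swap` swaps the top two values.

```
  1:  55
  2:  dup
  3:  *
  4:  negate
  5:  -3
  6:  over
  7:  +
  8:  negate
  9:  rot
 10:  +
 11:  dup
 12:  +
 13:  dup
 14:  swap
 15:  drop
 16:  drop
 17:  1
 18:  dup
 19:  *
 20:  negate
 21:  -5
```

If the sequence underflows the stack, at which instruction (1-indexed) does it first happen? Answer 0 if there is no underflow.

9

55     → 55
dup    → 55 55
*      → 3025
negate → -3025
-3     → -3025 -3
over   → -3025 -3 -3025
+      → -3025 -3028
negate → -3025 3028
rot  — needs 3 operands, stack has 2 → underflow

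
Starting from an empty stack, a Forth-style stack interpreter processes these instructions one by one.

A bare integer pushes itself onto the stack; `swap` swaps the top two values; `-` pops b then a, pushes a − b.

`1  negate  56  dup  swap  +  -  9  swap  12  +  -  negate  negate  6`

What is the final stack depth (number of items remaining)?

1      -> 1
negate -> -1
56     -> -1 56
dup    -> -1 56 56
swap   -> -1 56 56
+      -> -1 112
-      -> -113
9      -> -113 9
swap   -> 9 -113
12     -> 9 -113 12
+      -> 9 -101
-      -> 110
negate -> -110
negate -> 110
6      -> 110 6

2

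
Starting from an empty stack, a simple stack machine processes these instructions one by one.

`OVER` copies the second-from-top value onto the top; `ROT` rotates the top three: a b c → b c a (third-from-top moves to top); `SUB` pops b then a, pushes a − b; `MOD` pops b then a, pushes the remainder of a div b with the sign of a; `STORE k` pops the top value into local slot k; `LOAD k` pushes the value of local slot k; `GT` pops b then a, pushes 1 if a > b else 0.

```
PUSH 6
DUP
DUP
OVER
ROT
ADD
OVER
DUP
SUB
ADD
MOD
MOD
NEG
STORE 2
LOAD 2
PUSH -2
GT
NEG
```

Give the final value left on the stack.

-1

PUSH 6  : 6
DUP     : 6 6
DUP     : 6 6 6
OVER    : 6 6 6 6
ROT     : 6 6 6 6
ADD     : 6 6 12
OVER    : 6 6 12 6
DUP     : 6 6 12 6 6
SUB     : 6 6 12 0
ADD     : 6 6 12
MOD     : 6 6
MOD     : 0
NEG     : 0
STORE 2 : (empty)
LOAD 2  : 0
PUSH -2 : 0 -2
GT      : 1
NEG     : -1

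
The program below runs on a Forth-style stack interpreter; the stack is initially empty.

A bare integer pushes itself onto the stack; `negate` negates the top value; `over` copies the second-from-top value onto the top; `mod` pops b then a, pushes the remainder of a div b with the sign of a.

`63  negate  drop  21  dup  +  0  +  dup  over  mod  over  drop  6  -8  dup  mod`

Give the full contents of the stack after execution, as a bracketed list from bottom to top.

63      63
negate  -63
drop    (empty)
21      21
dup     21 21
+       42
0       42 0
+       42
dup     42 42
over    42 42 42
mod     42 0
over    42 0 42
drop    42 0
6       42 0 6
-8      42 0 6 -8
dup     42 0 6 -8 -8
mod     42 0 6 0

[42, 0, 6, 0]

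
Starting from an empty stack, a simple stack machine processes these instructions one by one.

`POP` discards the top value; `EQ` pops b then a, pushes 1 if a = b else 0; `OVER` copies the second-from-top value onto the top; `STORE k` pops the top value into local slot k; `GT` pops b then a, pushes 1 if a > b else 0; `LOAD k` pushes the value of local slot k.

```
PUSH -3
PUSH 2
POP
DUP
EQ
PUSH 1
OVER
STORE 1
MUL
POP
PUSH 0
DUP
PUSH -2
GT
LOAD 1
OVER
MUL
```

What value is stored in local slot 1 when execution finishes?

1

PUSH -3 -> -3
PUSH 2  -> -3 2
POP     -> -3
DUP     -> -3 -3
EQ      -> 1
PUSH 1  -> 1 1
OVER    -> 1 1 1
STORE 1 -> 1 1
MUL     -> 1
POP     -> (empty)
PUSH 0  -> 0
DUP     -> 0 0
PUSH -2 -> 0 0 -2
GT      -> 0 1
LOAD 1  -> 0 1 1
OVER    -> 0 1 1 1
MUL     -> 0 1 1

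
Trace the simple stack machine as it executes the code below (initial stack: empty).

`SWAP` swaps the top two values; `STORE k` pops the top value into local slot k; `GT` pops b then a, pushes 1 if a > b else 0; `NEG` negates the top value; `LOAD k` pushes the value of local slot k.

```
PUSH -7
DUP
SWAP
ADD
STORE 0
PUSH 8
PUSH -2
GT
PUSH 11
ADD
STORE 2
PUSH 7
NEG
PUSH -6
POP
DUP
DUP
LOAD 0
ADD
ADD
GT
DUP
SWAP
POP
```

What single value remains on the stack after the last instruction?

1

PUSH -7 → -7
DUP     → -7 -7
SWAP    → -7 -7
ADD     → -14
STORE 0 → (empty)
PUSH 8  → 8
PUSH -2 → 8 -2
GT      → 1
PUSH 11 → 1 11
ADD     → 12
STORE 2 → (empty)
PUSH 7  → 7
NEG     → -7
PUSH -6 → -7 -6
POP     → -7
DUP     → -7 -7
DUP     → -7 -7 -7
LOAD 0  → -7 -7 -7 -14
ADD     → -7 -7 -21
ADD     → -7 -28
GT      → 1
DUP     → 1 1
SWAP    → 1 1
POP     → 1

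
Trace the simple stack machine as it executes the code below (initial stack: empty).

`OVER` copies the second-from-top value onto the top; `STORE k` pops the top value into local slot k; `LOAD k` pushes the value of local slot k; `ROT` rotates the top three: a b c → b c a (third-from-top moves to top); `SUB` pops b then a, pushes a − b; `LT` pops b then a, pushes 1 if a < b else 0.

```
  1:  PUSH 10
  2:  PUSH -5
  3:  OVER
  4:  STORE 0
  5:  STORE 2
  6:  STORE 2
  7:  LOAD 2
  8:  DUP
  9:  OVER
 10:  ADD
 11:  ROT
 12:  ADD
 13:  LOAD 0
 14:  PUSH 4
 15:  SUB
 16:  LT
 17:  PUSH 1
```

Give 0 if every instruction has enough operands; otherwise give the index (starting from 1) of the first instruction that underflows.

11

PUSH 10  [10]
PUSH -5  [10, -5]
OVER     [10, -5, 10]
STORE 0  [10, -5]
STORE 2  [10]
STORE 2  []
LOAD 2   [10]
DUP      [10, 10]
OVER     [10, 10, 10]
ADD      [10, 20]
ROT  — needs 3 operands, stack has 2 → underflow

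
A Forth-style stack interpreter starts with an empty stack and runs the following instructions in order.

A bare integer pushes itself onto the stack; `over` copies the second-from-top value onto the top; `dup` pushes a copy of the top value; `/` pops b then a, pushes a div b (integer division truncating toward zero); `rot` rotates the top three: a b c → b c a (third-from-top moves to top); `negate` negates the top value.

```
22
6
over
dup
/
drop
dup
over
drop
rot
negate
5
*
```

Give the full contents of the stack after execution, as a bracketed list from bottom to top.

[6, 6, -110]

22     → 22
6      → 22 6
over   → 22 6 22
dup    → 22 6 22 22
/      → 22 6 1
drop   → 22 6
dup    → 22 6 6
over   → 22 6 6 6
drop   → 22 6 6
rot    → 6 6 22
negate → 6 6 -22
5      → 6 6 -22 5
*      → 6 6 -110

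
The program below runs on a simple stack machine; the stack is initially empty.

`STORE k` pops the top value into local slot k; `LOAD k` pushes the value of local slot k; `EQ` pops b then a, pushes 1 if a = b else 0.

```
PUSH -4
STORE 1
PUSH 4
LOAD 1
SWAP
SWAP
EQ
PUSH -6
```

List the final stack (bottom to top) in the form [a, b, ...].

[0, -6]

PUSH -4 -> -4
STORE 1 -> (empty)
PUSH 4  -> 4
LOAD 1  -> 4 -4
SWAP    -> -4 4
SWAP    -> 4 -4
EQ      -> 0
PUSH -6 -> 0 -6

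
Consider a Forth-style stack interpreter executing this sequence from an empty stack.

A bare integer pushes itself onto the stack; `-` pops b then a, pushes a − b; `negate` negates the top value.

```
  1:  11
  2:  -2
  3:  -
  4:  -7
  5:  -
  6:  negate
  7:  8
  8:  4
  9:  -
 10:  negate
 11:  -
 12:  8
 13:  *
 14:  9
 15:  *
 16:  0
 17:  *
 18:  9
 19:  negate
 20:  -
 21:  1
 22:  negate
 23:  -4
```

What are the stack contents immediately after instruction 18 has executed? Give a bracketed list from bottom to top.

11     → [11]
-2     → [11, -2]
-      → [13]
-7     → [13, -7]
-      → [20]
negate → [-20]
8      → [-20, 8]
4      → [-20, 8, 4]
-      → [-20, 4]
negate → [-20, -4]
-      → [-16]
8      → [-16, 8]
*      → [-128]
9      → [-128, 9]
*      → [-1152]
0      → [-1152, 0]
*      → [0]
9      → [0, 9]

[0, 9]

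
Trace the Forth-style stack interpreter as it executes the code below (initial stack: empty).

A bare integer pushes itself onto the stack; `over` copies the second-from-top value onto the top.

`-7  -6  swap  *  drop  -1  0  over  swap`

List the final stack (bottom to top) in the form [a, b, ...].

[-1, -1, 0]

-7   -> [-7]
-6   -> [-7, -6]
swap -> [-6, -7]
*    -> [42]
drop -> []
-1   -> [-1]
0    -> [-1, 0]
over -> [-1, 0, -1]
swap -> [-1, -1, 0]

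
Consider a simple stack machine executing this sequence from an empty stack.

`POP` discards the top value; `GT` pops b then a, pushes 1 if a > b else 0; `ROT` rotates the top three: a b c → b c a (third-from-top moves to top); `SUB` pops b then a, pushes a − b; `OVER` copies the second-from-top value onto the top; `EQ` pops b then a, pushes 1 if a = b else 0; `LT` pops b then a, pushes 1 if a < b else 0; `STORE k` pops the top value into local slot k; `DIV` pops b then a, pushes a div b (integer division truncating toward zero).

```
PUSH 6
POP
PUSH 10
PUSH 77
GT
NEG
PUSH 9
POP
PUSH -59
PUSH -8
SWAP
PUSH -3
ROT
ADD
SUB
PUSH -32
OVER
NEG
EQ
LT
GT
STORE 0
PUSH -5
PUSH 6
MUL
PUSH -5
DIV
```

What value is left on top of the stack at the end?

PUSH 6   → 6
POP      → (empty)
PUSH 10  → 10
PUSH 77  → 10 77
GT       → 0
NEG      → 0
PUSH 9   → 0 9
POP      → 0
PUSH -59 → 0 -59
PUSH -8  → 0 -59 -8
SWAP     → 0 -8 -59
PUSH -3  → 0 -8 -59 -3
ROT      → 0 -59 -3 -8
ADD      → 0 -59 -11
SUB      → 0 -48
PUSH -32 → 0 -48 -32
OVER     → 0 -48 -32 -48
NEG      → 0 -48 -32 48
EQ       → 0 -48 0
LT       → 0 1
GT       → 0
STORE 0  → (empty)
PUSH -5  → -5
PUSH 6   → -5 6
MUL      → -30
PUSH -5  → -30 -5
DIV      → 6

6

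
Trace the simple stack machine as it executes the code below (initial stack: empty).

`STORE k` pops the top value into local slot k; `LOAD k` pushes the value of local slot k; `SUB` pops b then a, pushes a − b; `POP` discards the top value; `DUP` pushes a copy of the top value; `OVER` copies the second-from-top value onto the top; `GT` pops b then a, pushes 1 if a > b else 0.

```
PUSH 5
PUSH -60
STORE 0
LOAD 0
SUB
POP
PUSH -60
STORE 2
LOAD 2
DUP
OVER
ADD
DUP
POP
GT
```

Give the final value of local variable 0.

-60

PUSH 5    5
PUSH -60  5 -60
STORE 0   5
LOAD 0    5 -60
SUB       65
POP       (empty)
PUSH -60  -60
STORE 2   (empty)
LOAD 2    -60
DUP       -60 -60
OVER      -60 -60 -60
ADD       -60 -120
DUP       -60 -120 -120
POP       -60 -120
GT        1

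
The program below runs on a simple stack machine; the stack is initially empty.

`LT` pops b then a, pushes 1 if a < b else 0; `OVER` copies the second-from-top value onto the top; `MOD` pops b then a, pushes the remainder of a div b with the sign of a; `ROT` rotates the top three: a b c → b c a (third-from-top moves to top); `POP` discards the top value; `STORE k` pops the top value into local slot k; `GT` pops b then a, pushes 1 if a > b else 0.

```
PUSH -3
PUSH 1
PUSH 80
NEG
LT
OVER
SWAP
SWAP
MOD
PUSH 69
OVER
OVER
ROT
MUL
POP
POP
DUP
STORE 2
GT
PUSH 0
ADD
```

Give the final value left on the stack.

PUSH -3  -3
PUSH 1   -3 1
PUSH 80  -3 1 80
NEG      -3 1 -80
LT       -3 0
OVER     -3 0 -3
SWAP     -3 -3 0
SWAP     -3 0 -3
MOD      -3 0
PUSH 69  -3 0 69
OVER     -3 0 69 0
OVER     -3 0 69 0 69
ROT      -3 0 0 69 69
MUL      -3 0 0 4761
POP      -3 0 0
POP      -3 0
DUP      -3 0 0
STORE 2  -3 0
GT       0
PUSH 0   0 0
ADD      0

0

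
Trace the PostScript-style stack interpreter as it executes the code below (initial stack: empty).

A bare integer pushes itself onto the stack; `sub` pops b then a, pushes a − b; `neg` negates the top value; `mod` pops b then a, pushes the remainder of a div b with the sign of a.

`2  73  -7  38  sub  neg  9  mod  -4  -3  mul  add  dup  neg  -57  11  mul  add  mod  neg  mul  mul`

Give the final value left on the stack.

-1752

2   -> 2
73  -> 2 73
-7  -> 2 73 -7
38  -> 2 73 -7 38
sub -> 2 73 -45
neg -> 2 73 45
9   -> 2 73 45 9
mod -> 2 73 0
-4  -> 2 73 0 -4
-3  -> 2 73 0 -4 -3
mul -> 2 73 0 12
add -> 2 73 12
dup -> 2 73 12 12
neg -> 2 73 12 -12
-57 -> 2 73 12 -12 -57
11  -> 2 73 12 -12 -57 11
mul -> 2 73 12 -12 -627
add -> 2 73 12 -639
mod -> 2 73 12
neg -> 2 73 -12
mul -> 2 -876
mul -> -1752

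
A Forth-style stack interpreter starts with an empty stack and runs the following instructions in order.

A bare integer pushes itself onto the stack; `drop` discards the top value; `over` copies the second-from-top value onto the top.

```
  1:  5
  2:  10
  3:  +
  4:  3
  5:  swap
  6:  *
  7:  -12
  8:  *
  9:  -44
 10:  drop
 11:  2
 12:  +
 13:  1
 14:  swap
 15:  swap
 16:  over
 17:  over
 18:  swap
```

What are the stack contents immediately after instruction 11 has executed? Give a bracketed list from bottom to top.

[-540, 2]

5    -> 5
10   -> 5 10
+    -> 15
3    -> 15 3
swap -> 3 15
*    -> 45
-12  -> 45 -12
*    -> -540
-44  -> -540 -44
drop -> -540
2    -> -540 2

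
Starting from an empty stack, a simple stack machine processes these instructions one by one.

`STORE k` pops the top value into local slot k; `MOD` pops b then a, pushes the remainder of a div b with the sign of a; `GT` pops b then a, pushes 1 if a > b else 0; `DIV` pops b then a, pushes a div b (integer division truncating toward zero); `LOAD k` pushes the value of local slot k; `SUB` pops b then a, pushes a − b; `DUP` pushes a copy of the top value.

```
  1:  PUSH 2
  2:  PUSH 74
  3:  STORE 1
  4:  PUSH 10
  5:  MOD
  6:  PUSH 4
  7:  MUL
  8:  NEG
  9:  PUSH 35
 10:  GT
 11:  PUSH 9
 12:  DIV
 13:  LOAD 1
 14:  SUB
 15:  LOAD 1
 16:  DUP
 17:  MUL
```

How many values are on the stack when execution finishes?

2

PUSH 2  -> [2]
PUSH 74 -> [2, 74]
STORE 1 -> [2]
PUSH 10 -> [2, 10]
MOD     -> [2]
PUSH 4  -> [2, 4]
MUL     -> [8]
NEG     -> [-8]
PUSH 35 -> [-8, 35]
GT      -> [0]
PUSH 9  -> [0, 9]
DIV     -> [0]
LOAD 1  -> [0, 74]
SUB     -> [-74]
LOAD 1  -> [-74, 74]
DUP     -> [-74, 74, 74]
MUL     -> [-74, 5476]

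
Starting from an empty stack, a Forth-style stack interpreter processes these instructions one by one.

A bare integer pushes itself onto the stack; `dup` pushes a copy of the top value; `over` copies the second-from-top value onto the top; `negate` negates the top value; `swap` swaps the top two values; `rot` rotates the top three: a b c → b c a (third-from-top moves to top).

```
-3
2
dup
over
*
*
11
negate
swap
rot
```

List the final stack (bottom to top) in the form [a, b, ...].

-3     → [-3]
2      → [-3, 2]
dup    → [-3, 2, 2]
over   → [-3, 2, 2, 2]
*      → [-3, 2, 4]
*      → [-3, 8]
11     → [-3, 8, 11]
negate → [-3, 8, -11]
swap   → [-3, -11, 8]
rot    → [-11, 8, -3]

[-11, 8, -3]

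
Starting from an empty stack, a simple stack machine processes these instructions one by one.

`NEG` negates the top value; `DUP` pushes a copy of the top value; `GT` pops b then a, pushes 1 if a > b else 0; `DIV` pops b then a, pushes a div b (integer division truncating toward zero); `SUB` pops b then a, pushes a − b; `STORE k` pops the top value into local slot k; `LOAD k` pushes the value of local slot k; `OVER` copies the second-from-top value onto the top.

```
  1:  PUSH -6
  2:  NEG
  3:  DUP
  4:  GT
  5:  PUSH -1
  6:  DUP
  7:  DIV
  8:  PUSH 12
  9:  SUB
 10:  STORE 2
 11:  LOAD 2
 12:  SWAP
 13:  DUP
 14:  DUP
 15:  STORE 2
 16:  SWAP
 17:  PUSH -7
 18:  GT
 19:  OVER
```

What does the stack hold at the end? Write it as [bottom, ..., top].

[-11, 0, 1, 0]

PUSH -6  [-6]
NEG      [6]
DUP      [6, 6]
GT       [0]
PUSH -1  [0, -1]
DUP      [0, -1, -1]
DIV      [0, 1]
PUSH 12  [0, 1, 12]
SUB      [0, -11]
STORE 2  [0]
LOAD 2   [0, -11]
SWAP     [-11, 0]
DUP      [-11, 0, 0]
DUP      [-11, 0, 0, 0]
STORE 2  [-11, 0, 0]
SWAP     [-11, 0, 0]
PUSH -7  [-11, 0, 0, -7]
GT       [-11, 0, 1]
OVER     [-11, 0, 1, 0]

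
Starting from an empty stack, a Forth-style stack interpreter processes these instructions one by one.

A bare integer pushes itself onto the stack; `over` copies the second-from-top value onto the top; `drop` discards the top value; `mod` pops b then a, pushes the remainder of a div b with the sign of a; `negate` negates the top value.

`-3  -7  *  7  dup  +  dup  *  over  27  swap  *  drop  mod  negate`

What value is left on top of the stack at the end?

-21

-3     : [-3]
-7     : [-3, -7]
*      : [21]
7      : [21, 7]
dup    : [21, 7, 7]
+      : [21, 14]
dup    : [21, 14, 14]
*      : [21, 196]
over   : [21, 196, 21]
27     : [21, 196, 21, 27]
swap   : [21, 196, 27, 21]
*      : [21, 196, 567]
drop   : [21, 196]
mod    : [21]
negate : [-21]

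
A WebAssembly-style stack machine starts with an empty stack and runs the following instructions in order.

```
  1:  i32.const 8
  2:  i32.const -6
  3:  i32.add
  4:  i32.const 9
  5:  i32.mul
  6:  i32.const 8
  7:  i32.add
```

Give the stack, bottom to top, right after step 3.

i32.const 8  : 8
i32.const -6 : 8 -6
i32.add      : 2

[2]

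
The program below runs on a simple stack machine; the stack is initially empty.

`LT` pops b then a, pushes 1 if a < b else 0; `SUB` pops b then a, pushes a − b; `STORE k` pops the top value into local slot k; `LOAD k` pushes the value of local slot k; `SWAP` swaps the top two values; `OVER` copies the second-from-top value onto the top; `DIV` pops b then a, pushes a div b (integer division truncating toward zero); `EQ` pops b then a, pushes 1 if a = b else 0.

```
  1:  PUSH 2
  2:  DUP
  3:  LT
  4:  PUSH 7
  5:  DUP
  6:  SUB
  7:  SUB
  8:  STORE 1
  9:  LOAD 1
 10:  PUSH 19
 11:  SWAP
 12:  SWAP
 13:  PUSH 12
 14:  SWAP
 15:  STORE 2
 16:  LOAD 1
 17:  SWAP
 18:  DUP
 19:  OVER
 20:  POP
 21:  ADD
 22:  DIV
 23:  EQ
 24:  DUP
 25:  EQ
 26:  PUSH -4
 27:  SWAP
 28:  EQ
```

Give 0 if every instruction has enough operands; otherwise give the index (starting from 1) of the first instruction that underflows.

0

PUSH 2  → 2
DUP     → 2 2
LT      → 0
PUSH 7  → 0 7
DUP     → 0 7 7
SUB     → 0 0
SUB     → 0
STORE 1 → (empty)
LOAD 1  → 0
PUSH 19 → 0 19
SWAP    → 19 0
SWAP    → 0 19
PUSH 12 → 0 19 12
SWAP    → 0 12 19
STORE 2 → 0 12
LOAD 1  → 0 12 0
SWAP    → 0 0 12
DUP     → 0 0 12 12
OVER    → 0 0 12 12 12
POP     → 0 0 12 12
ADD     → 0 0 24
DIV     → 0 0
EQ      → 1
DUP     → 1 1
EQ      → 1
PUSH -4 → 1 -4
SWAP    → -4 1
EQ      → 0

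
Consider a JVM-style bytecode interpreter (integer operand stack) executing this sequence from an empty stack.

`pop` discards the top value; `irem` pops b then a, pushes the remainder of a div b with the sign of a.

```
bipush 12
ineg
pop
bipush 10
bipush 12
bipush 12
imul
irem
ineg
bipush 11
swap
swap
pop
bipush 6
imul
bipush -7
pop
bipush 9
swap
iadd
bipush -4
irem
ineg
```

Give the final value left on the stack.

3

bipush 12 -> 12
ineg      -> -12
pop       -> (empty)
bipush 10 -> 10
bipush 12 -> 10 12
bipush 12 -> 10 12 12
imul      -> 10 144
irem      -> 10
ineg      -> -10
bipush 11 -> -10 11
swap      -> 11 -10
swap      -> -10 11
pop       -> -10
bipush 6  -> -10 6
imul      -> -60
bipush -7 -> -60 -7
pop       -> -60
bipush 9  -> -60 9
swap      -> 9 -60
iadd      -> -51
bipush -4 -> -51 -4
irem      -> -3
ineg      -> 3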